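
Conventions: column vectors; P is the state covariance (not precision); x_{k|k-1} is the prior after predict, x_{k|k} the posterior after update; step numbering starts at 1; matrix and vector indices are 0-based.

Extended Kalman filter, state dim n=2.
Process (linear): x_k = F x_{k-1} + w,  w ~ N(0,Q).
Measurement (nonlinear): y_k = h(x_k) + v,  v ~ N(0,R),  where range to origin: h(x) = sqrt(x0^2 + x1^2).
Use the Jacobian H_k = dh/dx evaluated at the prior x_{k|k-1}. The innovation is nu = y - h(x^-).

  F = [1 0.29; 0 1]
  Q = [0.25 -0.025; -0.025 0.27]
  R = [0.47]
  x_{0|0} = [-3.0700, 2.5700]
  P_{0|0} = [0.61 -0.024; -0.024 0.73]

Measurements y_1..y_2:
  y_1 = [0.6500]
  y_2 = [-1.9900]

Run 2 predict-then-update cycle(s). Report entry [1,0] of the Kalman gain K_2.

step 1: x^-=[-2.3247, 2.5700]  P^-=[0.9075 0.1627; 0.1627 1.0000]  H_jac=[-0.6708 0.7416]  S=[1.2665]  K=[-0.3854; 0.4994]  nu=[-2.8154]  x^+=[-1.2396, 1.1640]  P^+=[0.7194 0.4065; 0.4065 0.6841]
step 2: x^-=[-0.9021, 1.1640]  P^-=[1.2626 0.5799; 0.5799 0.9541]  H_jac=[-0.6126 0.7904]  S=[0.9784]  K=[-0.3221; 0.4078]  nu=[-3.4626]  x^+=[0.2132, -0.2480]  P^+=[1.1611 0.7084; 0.7084 0.7914]

K[1,0] = 0.4078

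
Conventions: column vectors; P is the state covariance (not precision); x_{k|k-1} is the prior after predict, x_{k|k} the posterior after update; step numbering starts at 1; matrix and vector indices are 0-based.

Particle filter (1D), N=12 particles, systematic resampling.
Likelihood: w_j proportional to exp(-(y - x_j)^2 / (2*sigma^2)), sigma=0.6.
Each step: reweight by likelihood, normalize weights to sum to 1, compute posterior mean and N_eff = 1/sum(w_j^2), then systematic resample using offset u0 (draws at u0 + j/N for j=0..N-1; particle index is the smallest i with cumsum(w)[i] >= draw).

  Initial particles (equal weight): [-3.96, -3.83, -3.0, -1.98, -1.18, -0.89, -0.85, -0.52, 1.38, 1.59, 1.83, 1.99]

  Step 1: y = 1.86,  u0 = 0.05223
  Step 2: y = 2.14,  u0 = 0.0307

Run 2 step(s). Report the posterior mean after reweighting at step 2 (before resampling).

step 1: w=[0.0000, 0.0000, 0.0000, 0.0000, 0.0000, 0.0000, 0.0000, 0.0001, 0.2014, 0.2506, 0.2770, 0.2709]  mean=1.7223  Neff=3.9453  idx=[8, 8, 9, 9, 9, 10, 10, 10, 10, 11, 11, 11]
step 2: w=[0.0483, 0.0483, 0.0708, 0.0708, 0.0708, 0.0943, 0.0943, 0.0943, 0.0943, 0.1045, 0.1045, 0.1045]  mean=1.7857  Neff=11.3533  idx=[0, 2, 3, 4, 5, 6, 7, 8, 9, 9, 10, 11]

post_mean = 1.7857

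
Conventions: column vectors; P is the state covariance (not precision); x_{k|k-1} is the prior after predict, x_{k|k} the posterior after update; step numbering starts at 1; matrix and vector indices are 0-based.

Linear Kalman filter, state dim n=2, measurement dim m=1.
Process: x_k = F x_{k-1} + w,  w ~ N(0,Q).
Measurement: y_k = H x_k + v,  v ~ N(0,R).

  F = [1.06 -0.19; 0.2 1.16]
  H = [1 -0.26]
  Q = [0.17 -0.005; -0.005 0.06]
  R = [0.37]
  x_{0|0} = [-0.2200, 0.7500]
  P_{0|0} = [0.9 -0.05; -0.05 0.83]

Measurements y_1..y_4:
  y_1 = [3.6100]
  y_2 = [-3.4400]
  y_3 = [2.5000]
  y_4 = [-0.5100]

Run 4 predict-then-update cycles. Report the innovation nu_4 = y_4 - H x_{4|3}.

innov = [-1.1855]

step 1: x^-=[-0.3757, 0.8260]  P^-=[1.2313 -0.0567; -0.0567 1.1896]  S=[1.7113]  K=[0.7282; -0.2139]  nu=[4.2005]  x^+=[2.6830, -0.0724]  P^+=[0.3240 0.2098; 0.2098 1.1114]
step 2: x^-=[2.8577, 0.4526]  P^-=[0.4896 0.0688; 0.0688 1.6658]  S=[0.9365]  K=[0.5037; -0.3891]  nu=[-6.1800]  x^+=[-0.2555, 2.8569]  P^+=[0.2520 0.2523; 0.2523 1.5240]
step 3: x^-=[-0.8136, 3.2630]  P^-=[0.4065 0.0132; 0.0132 2.2378]  S=[0.9210]  K=[0.4377; -0.6175]  nu=[4.1620]  x^+=[1.0081, 0.6930]  P^+=[0.2301 0.2621; 0.2621 1.8867]
step 4: x^-=[0.9369, 1.0055]  P^-=[0.3911 -0.0598; -0.0598 2.7295]  S=[0.9767]  K=[0.4163; -0.7878]  nu=[-1.1855]  x^+=[0.4433, 1.9394]  P^+=[0.2218 0.2606; 0.2606 2.1233]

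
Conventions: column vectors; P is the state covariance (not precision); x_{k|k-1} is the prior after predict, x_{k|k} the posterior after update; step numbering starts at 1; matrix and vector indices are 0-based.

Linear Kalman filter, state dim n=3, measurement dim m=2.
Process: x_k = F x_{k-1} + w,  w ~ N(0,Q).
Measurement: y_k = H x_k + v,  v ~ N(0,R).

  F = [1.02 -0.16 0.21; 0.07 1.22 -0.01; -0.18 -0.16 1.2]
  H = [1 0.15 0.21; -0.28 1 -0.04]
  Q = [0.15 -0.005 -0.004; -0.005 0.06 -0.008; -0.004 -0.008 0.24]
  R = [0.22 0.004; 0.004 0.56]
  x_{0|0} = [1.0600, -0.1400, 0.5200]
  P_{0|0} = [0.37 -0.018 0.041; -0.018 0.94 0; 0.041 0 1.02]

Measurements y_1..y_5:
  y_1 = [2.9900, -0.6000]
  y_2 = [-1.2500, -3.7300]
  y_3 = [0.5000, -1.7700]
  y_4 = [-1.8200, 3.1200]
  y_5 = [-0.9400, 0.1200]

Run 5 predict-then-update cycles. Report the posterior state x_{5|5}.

x_post = [-0.6696, -0.0518, -3.5713]

step 1: x^-=[1.2128, -0.1018, 0.4556]  P^-=[0.6274 -0.1862 0.2602; -0.1862 1.4579 -0.2007; 0.2602 -0.2007 1.7261]  S=[0.9971 -0.2126; -0.2126 2.1960]  K=[0.6329 -0.1083; 0.1405 0.7049; 0.5729 -0.1006]  nu=[1.6968, -0.1404]  x^+=[2.3020, 0.0377, 1.4417]  P^+=[0.1731 -0.0157 -0.1520; -0.0157 0.3892 -0.0425; -0.1520 -0.0425 1.3522]
step 2: x^-=[2.6447, 0.1927, 1.3097]  P^-=[0.3426 -0.1025 0.1464; -0.1025 0.6388 -0.1741; 0.1464 -0.1741 2.2837]  S=[0.6974 -0.1634; -0.1634 1.3039]  K=[0.4909 -0.0951; 0.0611 0.5249; 0.8294 -0.1310]  nu=[-4.1987, -3.1298]  x^+=[0.8812, -1.7065, -1.7626]  P^+=[0.1474 -0.0171 -0.1773; -0.0171 0.2874 -0.0498; -0.1773 -0.0498 1.7461]
step 3: x^-=[0.8017, -2.0026, -2.0007]  P^-=[0.3207 -0.0890 0.2196; -0.0890 0.4872 -0.1712; 0.2196 -0.1712 2.8612]  S=[0.7326 -0.1786; -0.1786 1.1454]  K=[0.4601 -0.0920; 0.0413 0.4595; 1.0509 -0.1392]  nu=[0.4189, 0.3771]  x^+=[0.9597, -1.8121, -1.6130]  P^+=[0.1408 -0.0174 -0.1780; -0.0174 0.2509 -0.0445; -0.1780 -0.0445 1.9777]
step 4: x^-=[0.9301, -2.1274, -1.8184]  P^-=[0.3226 -0.0818 0.2762; -0.0818 0.4326 -0.1589; 0.2762 -0.1589 3.1918]  S=[0.7745 -0.1863; -0.1863 1.0877]  K=[0.4537 -0.0907; 0.0389 0.4313; 1.1585 -0.1362]  nu=[-2.0491, 5.4351]  x^+=[-0.4924, 0.1371, -4.9325]  P^+=[0.1389 -0.0171 -0.1754; -0.0171 0.2354 -0.0378; -0.1754 -0.0378 2.0734]
step 5: x^-=[-1.5600, 0.1821, -5.8522]  P^-=[0.3249 -0.0770 0.3018; -0.0770 0.4095 -0.1471; 0.3018 -0.1471 3.3256]  S=[0.7951 -0.1871; -0.1871 1.0619]  K=[0.4526 -0.0898; 0.0400 0.4185; 1.1990 -0.1321]  nu=[1.8216, -0.7330]  x^+=[-0.6696, -0.0518, -3.5713]  P^+=[0.1382 -0.0167 -0.1737; -0.0167 0.2285 -0.0337; -0.1737 -0.0337 2.1047]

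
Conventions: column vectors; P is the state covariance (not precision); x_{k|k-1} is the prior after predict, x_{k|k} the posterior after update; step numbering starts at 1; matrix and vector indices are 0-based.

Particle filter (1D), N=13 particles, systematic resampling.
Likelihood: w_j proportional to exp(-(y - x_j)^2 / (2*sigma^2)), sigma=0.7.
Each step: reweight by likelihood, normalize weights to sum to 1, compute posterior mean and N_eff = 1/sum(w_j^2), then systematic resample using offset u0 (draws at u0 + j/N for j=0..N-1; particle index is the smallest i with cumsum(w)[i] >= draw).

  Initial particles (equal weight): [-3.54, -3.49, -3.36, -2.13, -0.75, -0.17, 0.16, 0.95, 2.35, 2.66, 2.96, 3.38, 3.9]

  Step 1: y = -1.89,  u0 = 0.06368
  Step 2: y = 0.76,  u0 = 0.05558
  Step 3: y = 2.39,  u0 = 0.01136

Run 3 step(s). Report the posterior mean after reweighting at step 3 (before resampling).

post_mean = -0.1787

step 1: w=[0.0410, 0.0484, 0.0727, 0.6215, 0.1750, 0.0322, 0.0090, 0.0002, 0.0000, 0.0000, 0.0000, 0.0000, 0.0000]  mean=-2.0170  Neff=2.3399  idx=[1, 2, 3, 3, 3, 3, 3, 3, 3, 3, 4, 4, 5]
step 2: w=[0.0000, 0.0000, 0.0003, 0.0003, 0.0003, 0.0003, 0.0003, 0.0003, 0.0003, 0.0003, 0.1599, 0.1599, 0.6776]  mean=-0.3606  Neff=1.9597  idx=[10, 10, 11, 11, 12, 12, 12, 12, 12, 12, 12, 12, 12]
step 3: w=[0.0038, 0.0038, 0.0038, 0.0038, 0.1094, 0.1094, 0.1094, 0.1094, 0.1094, 0.1094, 0.1094, 0.1094, 0.1094]  mean=-0.1787  Neff=9.2714  idx=[3, 4, 5, 6, 6, 7, 8, 8, 9, 10, 10, 11, 12]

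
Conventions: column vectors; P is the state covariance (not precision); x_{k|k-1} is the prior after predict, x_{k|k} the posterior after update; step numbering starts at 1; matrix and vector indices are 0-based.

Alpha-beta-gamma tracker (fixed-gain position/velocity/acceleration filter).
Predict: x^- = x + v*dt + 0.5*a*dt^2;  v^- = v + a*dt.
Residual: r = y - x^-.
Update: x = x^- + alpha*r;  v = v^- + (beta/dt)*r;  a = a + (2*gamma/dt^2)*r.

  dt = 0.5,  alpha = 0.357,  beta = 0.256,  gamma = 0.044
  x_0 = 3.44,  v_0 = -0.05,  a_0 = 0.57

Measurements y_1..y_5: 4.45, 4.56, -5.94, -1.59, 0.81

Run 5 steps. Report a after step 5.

step 1: x_pred=3.4863  r=0.9638  x^+=3.8303  v^+=0.7284  a^+=0.9092
step 2: x_pred=4.3082  r=0.2518  x^+=4.3981  v^+=1.3120  a^+=0.9979
step 3: x_pred=5.1788  r=-11.1188  x^+=1.2094  v^+=-3.8819  a^+=-2.9159
step 4: x_pred=-1.0960  r=-0.4940  x^+=-1.2724  v^+=-5.5928  a^+=-3.0898
step 5: x_pred=-4.4550  r=5.2650  x^+=-2.5754  v^+=-4.4420  a^+=-1.2365

a_post = -1.2365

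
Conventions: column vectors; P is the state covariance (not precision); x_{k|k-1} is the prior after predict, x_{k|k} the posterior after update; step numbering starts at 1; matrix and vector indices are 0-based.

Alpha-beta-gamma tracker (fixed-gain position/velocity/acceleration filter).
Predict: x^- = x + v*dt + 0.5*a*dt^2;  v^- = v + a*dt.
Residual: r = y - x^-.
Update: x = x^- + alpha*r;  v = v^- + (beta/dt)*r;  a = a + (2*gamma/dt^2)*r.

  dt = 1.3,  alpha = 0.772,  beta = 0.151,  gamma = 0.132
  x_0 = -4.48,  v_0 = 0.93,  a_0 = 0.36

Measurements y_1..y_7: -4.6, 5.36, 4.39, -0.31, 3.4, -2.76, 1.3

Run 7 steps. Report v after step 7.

v_post = -3.3003

step 1: x_pred=-2.9668  r=-1.6332  x^+=-4.2276  v^+=1.2083  a^+=0.1049
step 2: x_pred=-2.5682  r=7.9282  x^+=3.5524  v^+=2.2655  a^+=1.3434
step 3: x_pred=7.6327  r=-3.2427  x^+=5.1293  v^+=3.6352  a^+=0.8368
step 4: x_pred=10.5623  r=-10.8723  x^+=2.1689  v^+=3.4603  a^+=-0.8616
step 5: x_pred=5.9392  r=-2.5392  x^+=3.9789  v^+=2.0453  a^+=-1.2582
step 6: x_pred=5.5746  r=-8.3346  x^+=-0.8597  v^+=-0.5585  a^+=-2.5602
step 7: x_pred=-3.7492  r=5.0492  x^+=0.1488  v^+=-3.3003  a^+=-1.7715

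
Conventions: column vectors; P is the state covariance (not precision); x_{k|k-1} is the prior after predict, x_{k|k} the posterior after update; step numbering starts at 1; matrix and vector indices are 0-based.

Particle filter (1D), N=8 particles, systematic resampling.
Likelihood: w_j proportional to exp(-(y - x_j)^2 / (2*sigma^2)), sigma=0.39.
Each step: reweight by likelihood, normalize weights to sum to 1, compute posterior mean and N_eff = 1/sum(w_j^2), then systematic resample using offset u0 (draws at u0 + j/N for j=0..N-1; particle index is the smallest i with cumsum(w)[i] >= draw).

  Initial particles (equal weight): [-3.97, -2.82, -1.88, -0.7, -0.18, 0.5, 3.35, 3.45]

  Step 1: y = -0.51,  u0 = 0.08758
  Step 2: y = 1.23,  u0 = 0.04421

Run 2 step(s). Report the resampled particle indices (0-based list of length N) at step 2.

resampled_idx = [4, 4, 5, 5, 6, 6, 7, 7]

step 1: w=[0.0000, 0.0000, 0.0013, 0.5468, 0.4304, 0.0215, 0.0000, 0.0000]  mean=-0.4519  Neff=2.0632  idx=[3, 3, 3, 3, 4, 4, 4, 4]
step 2: w=[0.0008, 0.0008, 0.0008, 0.0008, 0.2492, 0.2492, 0.2492, 0.2492]  mean=-0.1817  Neff=4.0265  idx=[4, 4, 5, 5, 6, 6, 7, 7]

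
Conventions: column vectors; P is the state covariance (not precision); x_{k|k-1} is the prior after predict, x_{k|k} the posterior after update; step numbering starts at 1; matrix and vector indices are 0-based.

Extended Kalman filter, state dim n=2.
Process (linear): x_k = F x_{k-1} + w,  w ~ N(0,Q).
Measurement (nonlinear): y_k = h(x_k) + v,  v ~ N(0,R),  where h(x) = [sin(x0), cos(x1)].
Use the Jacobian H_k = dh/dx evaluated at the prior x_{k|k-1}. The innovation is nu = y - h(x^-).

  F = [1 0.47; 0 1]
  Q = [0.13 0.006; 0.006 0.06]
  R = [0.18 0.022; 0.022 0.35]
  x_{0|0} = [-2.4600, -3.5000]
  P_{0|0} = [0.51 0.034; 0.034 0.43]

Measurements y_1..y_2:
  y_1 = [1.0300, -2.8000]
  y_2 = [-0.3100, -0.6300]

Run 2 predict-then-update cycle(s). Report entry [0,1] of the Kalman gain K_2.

step 1: x^-=[-4.1050, -3.5000]  P^-=[0.7669 0.2421; 0.2421 0.4900]  H_jac=[-0.5707 0.0000; 0.0000 -0.3508]  S=[0.4298 0.0705; 0.0705 0.4103]  K=[-1.0130 -0.0330; -0.2601 -0.3743]  nu=[0.2089, -1.8635]  x^+=[-4.2551, -2.8569]  P^+=[0.3208 0.0965; 0.0965 0.3897]
step 2: x^-=[-5.5978, -2.8569]  P^-=[0.6275 0.2856; 0.2856 0.4497]  H_jac=[0.7742 0.0000; 0.0000 0.2809]  S=[0.5561 0.0841; 0.0841 0.3855]  K=[0.8709 0.0181; 0.3600 0.2491]  nu=[-0.9430, 0.3297]  x^+=[-6.4130, -3.1142]  P^+=[0.2030 0.0908; 0.0908 0.3387]

K[0,1] = 0.0181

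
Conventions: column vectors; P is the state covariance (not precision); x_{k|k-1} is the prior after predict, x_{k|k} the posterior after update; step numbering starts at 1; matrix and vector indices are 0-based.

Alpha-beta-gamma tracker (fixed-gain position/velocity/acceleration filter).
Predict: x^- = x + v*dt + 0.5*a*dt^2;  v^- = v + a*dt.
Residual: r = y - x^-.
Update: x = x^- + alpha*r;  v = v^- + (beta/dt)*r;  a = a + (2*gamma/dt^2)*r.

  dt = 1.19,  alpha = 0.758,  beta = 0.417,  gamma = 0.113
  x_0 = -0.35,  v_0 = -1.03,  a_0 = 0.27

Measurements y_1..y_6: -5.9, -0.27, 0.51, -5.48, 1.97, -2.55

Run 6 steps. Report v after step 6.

step 1: x_pred=-1.3845  r=-4.5155  x^+=-4.8073  v^+=-2.2910  a^+=-0.4506
step 2: x_pred=-7.8526  r=7.5826  x^+=-2.1050  v^+=-0.1702  a^+=0.7595
step 3: x_pred=-1.7697  r=2.2797  x^+=-0.0417  v^+=1.5325  a^+=1.1233
step 4: x_pred=2.5774  r=-8.0574  x^+=-3.5301  v^+=0.0458  a^+=-0.1626
step 5: x_pred=-3.5907  r=5.5607  x^+=0.6243  v^+=1.8009  a^+=0.7249
step 6: x_pred=3.2807  r=-5.8307  x^+=-1.1390  v^+=0.6204  a^+=-0.2057

v_post = 0.6204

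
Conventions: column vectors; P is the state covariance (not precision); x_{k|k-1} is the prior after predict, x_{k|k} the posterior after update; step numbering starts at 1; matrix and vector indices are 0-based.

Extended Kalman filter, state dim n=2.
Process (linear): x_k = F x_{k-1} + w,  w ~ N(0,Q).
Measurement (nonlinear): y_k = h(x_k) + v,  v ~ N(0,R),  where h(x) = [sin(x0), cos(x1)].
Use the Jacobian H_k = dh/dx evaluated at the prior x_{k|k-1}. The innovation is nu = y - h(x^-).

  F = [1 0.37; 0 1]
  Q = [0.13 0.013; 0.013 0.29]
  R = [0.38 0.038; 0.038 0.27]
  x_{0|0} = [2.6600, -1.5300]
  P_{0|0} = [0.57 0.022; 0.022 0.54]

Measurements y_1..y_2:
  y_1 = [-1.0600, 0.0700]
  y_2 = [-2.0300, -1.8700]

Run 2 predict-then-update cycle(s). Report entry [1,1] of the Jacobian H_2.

H_jac[1,1] = 0.9673

step 1: x^-=[2.0939, -1.5300]  P^-=[0.7902 0.2348; 0.2348 0.8300]  H_jac=[-0.4996 0.0000; 0.0000 0.9992]  S=[0.5772 -0.0792; -0.0792 1.0986]  K=[-0.6612 0.1659; -0.1006 0.7476]  nu=[-1.9263, 0.0292]  x^+=[3.3723, -1.3143]  P^+=[0.4903 0.0197; 0.0197 0.1982]
step 2: x^-=[2.8860, -1.3143]  P^-=[0.6620 0.1060; 0.1060 0.4882]  H_jac=[-0.9675 0.0000; 0.0000 0.9673]  S=[0.9997 -0.0612; -0.0612 0.7268]  K=[-0.6353 0.0876; -0.0631 0.6444]  nu=[-2.2828, -2.1237]  x^+=[4.1503, -2.5387]  P^+=[0.2461 -0.0005; -0.0005 0.1774]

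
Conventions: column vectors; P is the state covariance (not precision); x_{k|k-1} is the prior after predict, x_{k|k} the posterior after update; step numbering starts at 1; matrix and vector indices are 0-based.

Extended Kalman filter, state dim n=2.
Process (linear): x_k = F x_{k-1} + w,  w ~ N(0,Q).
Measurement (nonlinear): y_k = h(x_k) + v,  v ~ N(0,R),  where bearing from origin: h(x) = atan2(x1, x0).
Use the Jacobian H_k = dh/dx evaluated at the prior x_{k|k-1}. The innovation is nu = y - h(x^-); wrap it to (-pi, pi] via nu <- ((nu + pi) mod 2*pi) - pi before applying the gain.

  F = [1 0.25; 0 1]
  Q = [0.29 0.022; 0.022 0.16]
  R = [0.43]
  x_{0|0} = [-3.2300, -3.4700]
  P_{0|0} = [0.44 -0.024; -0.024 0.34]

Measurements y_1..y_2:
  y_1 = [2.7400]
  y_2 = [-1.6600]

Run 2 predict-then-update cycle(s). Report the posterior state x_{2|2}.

step 1: x^-=[-4.0975, -3.4700]  P^-=[0.7392 0.0830; 0.0830 0.5000]  H_jac=[0.1204 -0.1421]  S=[0.4480]  K=[0.1723; -0.1363]  nu=[-1.1043]  x^+=[-4.2877, -3.3195]  P^+=[0.7260 0.0935; 0.0935 0.4917]
step 2: x^-=[-5.1176, -3.3195]  P^-=[1.0934 0.2384; 0.2384 0.6517]  H_jac=[0.0892 -0.1375]  S=[0.4452]  K=[0.1455; -0.1536]  nu=[0.9062]  x^+=[-4.9858, -3.4586]  P^+=[1.0840 0.2484; 0.2484 0.6412]

x_post = [-4.9858, -3.4586]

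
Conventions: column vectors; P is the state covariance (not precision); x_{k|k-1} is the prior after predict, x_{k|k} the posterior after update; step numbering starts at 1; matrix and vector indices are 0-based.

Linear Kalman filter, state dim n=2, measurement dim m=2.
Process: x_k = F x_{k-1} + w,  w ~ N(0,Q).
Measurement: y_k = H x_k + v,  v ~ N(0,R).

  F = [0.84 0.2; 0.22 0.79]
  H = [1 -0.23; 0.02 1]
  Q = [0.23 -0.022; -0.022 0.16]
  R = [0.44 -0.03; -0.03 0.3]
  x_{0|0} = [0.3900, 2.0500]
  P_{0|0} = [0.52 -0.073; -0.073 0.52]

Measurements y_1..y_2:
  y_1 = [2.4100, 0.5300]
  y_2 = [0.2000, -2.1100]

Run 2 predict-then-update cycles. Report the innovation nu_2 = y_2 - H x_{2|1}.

innov = [-1.1690, -3.3007]

step 1: x^-=[0.7376, 1.7053]  P^-=[0.5932 0.1046; 0.1046 0.4843]  S=[1.0107 -0.0254; -0.0254 0.7887]  K=[0.5673 0.1659; 0.0088 0.6170]  nu=[2.0646, -1.1901]  x^+=[1.7113, 0.9892]  P^+=[0.2510 0.0277; 0.0277 0.1843]
step 2: x^-=[1.6354, 1.1580]  P^-=[0.4238 0.0731; 0.0731 0.2968]  S=[0.8459 -0.0170; -0.0170 0.5999]  K=[0.4842 0.1498; 0.0158 0.4976]  nu=[-1.1690, -3.3007]  x^+=[0.5751, -0.5030]  P^+=[0.2145 0.0261; 0.0261 0.1483]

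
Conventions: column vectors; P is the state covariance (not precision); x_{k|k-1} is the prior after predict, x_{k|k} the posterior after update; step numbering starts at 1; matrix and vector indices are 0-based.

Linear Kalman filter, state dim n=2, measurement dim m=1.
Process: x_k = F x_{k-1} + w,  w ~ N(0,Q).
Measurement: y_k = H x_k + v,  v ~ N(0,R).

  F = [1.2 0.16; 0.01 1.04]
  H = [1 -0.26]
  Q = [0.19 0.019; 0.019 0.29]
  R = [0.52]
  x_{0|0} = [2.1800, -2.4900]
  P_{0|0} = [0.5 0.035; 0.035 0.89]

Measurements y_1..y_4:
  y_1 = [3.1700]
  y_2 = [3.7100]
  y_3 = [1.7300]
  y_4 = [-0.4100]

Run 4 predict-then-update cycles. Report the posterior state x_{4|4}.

step 1: x^-=[2.2176, -2.5678]  P^-=[0.9462 0.2168; 0.2168 1.2534]  S=[1.4382]  K=[0.6187; -0.0758]  nu=[0.2848]  x^+=[2.3938, -2.5894]  P^+=[0.3957 0.2843; 0.2843 1.2451]
step 2: x^-=[2.4583, -2.6690]  P^-=[0.9008 0.5862; 0.5862 1.6427]  S=[1.2270]  K=[0.6099; 0.1297]  nu=[0.5578]  x^+=[2.7985, -2.5967]  P^+=[0.4443 0.4892; 0.4892 1.6221]
step 3: x^-=[2.9427, -2.6726]  P^-=[1.0592 0.9055; 0.9055 2.0546]  S=[1.2472]  K=[0.6605; 0.2977]  nu=[-1.9076]  x^+=[1.6828, -3.2404]  P^+=[0.5151 0.6603; 0.6603 1.9441]
step 4: x^-=[1.5009, -3.3532]  P^-=[1.2351 1.1738; 1.1738 2.4065]  S=[1.3074]  K=[0.7113; 0.4192]  nu=[-2.7827]  x^+=[-0.4784, -4.5197]  P^+=[0.5737 0.7839; 0.7839 2.1768]

x_post = [-0.4784, -4.5197]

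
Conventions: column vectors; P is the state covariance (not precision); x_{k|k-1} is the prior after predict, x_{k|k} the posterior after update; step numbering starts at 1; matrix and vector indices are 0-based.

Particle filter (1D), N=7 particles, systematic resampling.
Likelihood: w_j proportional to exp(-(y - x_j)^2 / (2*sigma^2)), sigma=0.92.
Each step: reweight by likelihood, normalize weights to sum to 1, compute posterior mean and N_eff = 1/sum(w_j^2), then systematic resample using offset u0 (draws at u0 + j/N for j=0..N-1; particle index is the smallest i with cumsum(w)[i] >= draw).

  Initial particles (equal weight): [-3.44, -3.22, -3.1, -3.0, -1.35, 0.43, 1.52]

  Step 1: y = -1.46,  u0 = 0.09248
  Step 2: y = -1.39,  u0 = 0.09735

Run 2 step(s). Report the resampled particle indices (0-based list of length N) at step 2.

step 1: w=[0.0540, 0.0877, 0.1116, 0.1347, 0.5429, 0.0663, 0.0029]  mean=-1.9181  Neff=2.9386  idx=[1, 2, 3, 4, 4, 4, 5]
step 2: w=[0.0377, 0.0484, 0.0589, 0.2722, 0.2722, 0.2722, 0.0385]  mean=-1.5339  Neff=4.3302  idx=[2, 3, 3, 4, 4, 5, 5]

resampled_idx = [2, 3, 3, 4, 4, 5, 5]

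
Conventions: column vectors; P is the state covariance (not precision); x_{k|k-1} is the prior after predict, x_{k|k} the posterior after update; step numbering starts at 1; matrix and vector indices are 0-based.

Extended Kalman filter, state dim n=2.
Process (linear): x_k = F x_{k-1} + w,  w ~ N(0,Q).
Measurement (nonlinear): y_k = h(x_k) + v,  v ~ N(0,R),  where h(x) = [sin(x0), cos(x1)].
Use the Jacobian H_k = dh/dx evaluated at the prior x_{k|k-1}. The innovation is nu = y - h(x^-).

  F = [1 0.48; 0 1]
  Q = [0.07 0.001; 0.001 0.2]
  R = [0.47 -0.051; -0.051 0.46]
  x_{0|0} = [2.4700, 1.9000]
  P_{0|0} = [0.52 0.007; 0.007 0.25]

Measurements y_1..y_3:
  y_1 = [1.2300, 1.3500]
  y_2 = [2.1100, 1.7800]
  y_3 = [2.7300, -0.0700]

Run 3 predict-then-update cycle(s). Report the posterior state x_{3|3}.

step 1: x^-=[3.3820, 1.9000]  P^-=[0.6543 0.1280; 0.1280 0.4500]  H_jac=[-0.9712 0.0000; 0.0000 -0.9463]  S=[1.0872 0.0666; 0.0666 0.8630]  K=[-0.5787 -0.0957; -0.0845 -0.4869]  nu=[1.4681, 1.6733]  x^+=[2.3724, 0.9612]  P^+=[0.2750 0.0153; 0.0153 0.2321]
step 2: x^-=[2.8338, 0.9612]  P^-=[0.4132 0.1278; 0.1278 0.4321]  H_jac=[-0.9530 0.0000; 0.0000 -0.8199]  S=[0.8453 0.0488; 0.0488 0.7505]  K=[-0.4595 -0.1097; -0.1172 -0.4645]  nu=[1.8070, 1.2074]  x^+=[1.8710, 0.1886]  P^+=[0.2208 0.0329; 0.0329 0.2533]
step 3: x^-=[1.9615, 0.1886]  P^-=[0.3808 0.1555; 0.1555 0.4533]  H_jac=[-0.3808 0.0000; 0.0000 -0.1874]  S=[0.5252 -0.0399; -0.0399 0.4759]  K=[-0.2825 -0.0849; -0.1271 -0.1892]  nu=[1.8054, -1.0523]  x^+=[1.5408, 0.1581]  P^+=[0.3373 0.1316; 0.1316 0.4297]

x_post = [1.5408, 0.1581]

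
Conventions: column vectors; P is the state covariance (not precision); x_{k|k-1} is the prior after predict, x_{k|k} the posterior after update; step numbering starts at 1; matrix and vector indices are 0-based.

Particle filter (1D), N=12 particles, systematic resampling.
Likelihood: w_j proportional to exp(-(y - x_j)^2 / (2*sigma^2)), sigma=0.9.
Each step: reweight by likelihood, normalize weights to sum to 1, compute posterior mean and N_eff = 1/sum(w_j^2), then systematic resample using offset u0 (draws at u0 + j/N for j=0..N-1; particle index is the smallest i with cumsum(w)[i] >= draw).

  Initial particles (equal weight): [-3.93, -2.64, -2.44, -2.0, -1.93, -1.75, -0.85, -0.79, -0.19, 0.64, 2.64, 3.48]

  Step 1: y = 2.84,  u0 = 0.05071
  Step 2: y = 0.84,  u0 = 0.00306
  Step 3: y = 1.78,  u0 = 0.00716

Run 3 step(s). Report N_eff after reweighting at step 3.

step 1: w=[0.0000, 0.0000, 0.0000, 0.0000, 0.0000, 0.0000, 0.0001, 0.0002, 0.0019, 0.0279, 0.5400, 0.4299]  mean=2.9389  Neff=2.0956  idx=[10, 10, 10, 10, 10, 10, 10, 11, 11, 11, 11, 11]
step 2: w=[0.1333, 0.1333, 0.1333, 0.1333, 0.1333, 0.1333, 0.1333, 0.0133, 0.0133, 0.0133, 0.0133, 0.0133]  mean=2.6960  Neff=7.9791  idx=[0, 0, 1, 1, 2, 3, 3, 4, 5, 5, 6, 6]
step 3: w=[0.0833, 0.0833, 0.0833, 0.0833, 0.0833, 0.0833, 0.0833, 0.0833, 0.0833, 0.0833, 0.0833, 0.0833]  mean=2.6400  Neff=12.0000  idx=[0, 1, 2, 3, 4, 5, 6, 7, 8, 9, 10, 11]

N_eff = 12.0000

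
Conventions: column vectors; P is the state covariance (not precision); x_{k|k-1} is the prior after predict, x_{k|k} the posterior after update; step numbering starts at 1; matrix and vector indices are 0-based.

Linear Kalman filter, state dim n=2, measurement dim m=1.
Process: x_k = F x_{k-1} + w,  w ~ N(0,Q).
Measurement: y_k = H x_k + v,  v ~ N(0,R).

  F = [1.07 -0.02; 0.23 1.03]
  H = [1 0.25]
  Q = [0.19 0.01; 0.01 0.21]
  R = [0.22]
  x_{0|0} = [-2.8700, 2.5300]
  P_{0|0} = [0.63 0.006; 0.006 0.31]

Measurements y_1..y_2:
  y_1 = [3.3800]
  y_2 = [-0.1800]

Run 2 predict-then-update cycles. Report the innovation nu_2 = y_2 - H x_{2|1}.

innov = [-2.6447]

step 1: x^-=[-3.1215, 1.9458]  P^-=[0.9112 0.1652; 0.1652 0.5750]  S=[1.2497]  K=[0.7621; 0.2473]  nu=[6.0151]  x^+=[1.4628, 3.4331]  P^+=[0.1852 -0.0703; -0.0703 0.4986]
step 2: x^-=[1.4966, 3.8725]  P^-=[0.4053 -0.0318; -0.0318 0.7155]  S=[0.6541]  K=[0.6074; 0.2249]  nu=[-2.6447]  x^+=[-0.1099, 3.2778]  P^+=[0.1639 -0.1211; -0.1211 0.6824]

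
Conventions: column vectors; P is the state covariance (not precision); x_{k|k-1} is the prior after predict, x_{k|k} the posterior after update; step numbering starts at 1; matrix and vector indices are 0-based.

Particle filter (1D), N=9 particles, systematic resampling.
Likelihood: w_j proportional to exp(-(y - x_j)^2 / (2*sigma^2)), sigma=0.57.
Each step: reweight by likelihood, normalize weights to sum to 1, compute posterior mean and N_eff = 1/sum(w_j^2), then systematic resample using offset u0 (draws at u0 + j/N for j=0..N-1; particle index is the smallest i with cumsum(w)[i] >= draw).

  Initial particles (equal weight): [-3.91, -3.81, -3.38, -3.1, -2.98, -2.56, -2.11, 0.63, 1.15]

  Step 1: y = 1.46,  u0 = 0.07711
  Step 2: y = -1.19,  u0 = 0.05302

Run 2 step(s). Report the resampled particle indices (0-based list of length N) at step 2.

step 1: w=[0.0000, 0.0000, 0.0000, 0.0000, 0.0000, 0.0000, 0.0000, 0.2865, 0.7135]  mean=1.0010  Neff=1.6917  idx=[7, 7, 8, 8, 8, 8, 8, 8, 8]
step 2: w=[0.4443, 0.4443, 0.0159, 0.0159, 0.0159, 0.0159, 0.0159, 0.0159, 0.0159]  mean=0.6879  Neff=2.5217  idx=[0, 0, 0, 0, 1, 1, 1, 1, 5]

resampled_idx = [0, 0, 0, 0, 1, 1, 1, 1, 5]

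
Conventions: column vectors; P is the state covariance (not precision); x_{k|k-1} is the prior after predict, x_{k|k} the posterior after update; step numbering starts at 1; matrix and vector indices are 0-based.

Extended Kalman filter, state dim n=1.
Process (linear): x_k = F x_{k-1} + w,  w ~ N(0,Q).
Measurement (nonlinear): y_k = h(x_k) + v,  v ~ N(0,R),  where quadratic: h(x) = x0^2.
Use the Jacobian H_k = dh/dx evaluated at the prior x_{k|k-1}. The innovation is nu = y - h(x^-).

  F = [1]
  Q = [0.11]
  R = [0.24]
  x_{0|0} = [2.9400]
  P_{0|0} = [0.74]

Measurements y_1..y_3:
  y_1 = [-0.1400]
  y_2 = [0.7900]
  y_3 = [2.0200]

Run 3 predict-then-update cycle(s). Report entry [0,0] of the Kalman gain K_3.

K[0,0] = 0.3324

step 1: x^-=[2.9400]  P^-=[0.8500]  H_jac=[5.8800]  S=[29.6282]  K=[0.1687]  nu=[-8.7836]  x^+=[1.4583]  P^+=[0.0069]
step 2: x^-=[1.4583]  P^-=[0.1169]  H_jac=[2.9166]  S=[1.2343]  K=[0.2762]  nu=[-1.3366]  x^+=[1.0891]  P^+=[0.0227]
step 3: x^-=[1.0891]  P^-=[0.1327]  H_jac=[2.1782]  S=[0.8698]  K=[0.3324]  nu=[0.8338]  x^+=[1.3663]  P^+=[0.0366]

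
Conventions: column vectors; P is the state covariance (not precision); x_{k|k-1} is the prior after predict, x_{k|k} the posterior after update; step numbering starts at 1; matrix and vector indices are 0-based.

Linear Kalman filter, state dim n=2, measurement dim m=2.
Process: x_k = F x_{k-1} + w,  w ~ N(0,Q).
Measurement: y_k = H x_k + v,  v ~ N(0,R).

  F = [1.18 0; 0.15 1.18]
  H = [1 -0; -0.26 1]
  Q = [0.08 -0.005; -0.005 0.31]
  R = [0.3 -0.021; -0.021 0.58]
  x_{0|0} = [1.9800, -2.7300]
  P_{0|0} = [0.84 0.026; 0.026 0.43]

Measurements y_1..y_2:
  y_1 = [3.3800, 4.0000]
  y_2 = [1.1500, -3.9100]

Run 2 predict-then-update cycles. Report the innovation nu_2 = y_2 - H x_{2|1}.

innov = [-2.5326, -5.6174]

step 1: x^-=[2.3364, -2.9244]  P^-=[1.2496 0.1799; 0.1799 0.9368]  S=[1.5496 -0.1660; -0.1660 1.5078]  K=[0.8056 -0.0075; 0.1815 0.6103]  nu=[1.0436, 7.5319]  x^+=[3.1208, 1.8617]  P^+=[0.2418 0.0416; 0.0416 0.3610]
step 2: x^-=[3.6826, 2.6649]  P^-=[0.4167 0.0958; 0.0958 0.8328]  S=[0.7167 -0.0336; -0.0336 1.3912]  K=[0.5817 0.0050; 0.1610 0.5846]  nu=[-2.5326, -5.6174]  x^+=[2.1814, -1.0269]  P^+=[0.1744 0.0360; 0.0360 0.3451]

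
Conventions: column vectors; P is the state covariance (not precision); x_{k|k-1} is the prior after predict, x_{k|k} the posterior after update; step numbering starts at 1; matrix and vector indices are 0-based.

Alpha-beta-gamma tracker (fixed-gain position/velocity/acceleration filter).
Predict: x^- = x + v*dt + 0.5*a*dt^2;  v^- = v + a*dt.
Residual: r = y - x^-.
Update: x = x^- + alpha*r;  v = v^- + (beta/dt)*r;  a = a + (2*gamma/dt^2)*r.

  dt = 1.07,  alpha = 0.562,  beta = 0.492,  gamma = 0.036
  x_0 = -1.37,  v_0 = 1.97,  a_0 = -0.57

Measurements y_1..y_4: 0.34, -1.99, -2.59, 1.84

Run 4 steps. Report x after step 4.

step 1: x_pred=0.4116  r=-0.0716  x^+=0.3714  v^+=1.3272  a^+=-0.5745
step 2: x_pred=1.4626  r=-3.4526  x^+=-0.4778  v^+=-0.8751  a^+=-0.7916
step 3: x_pred=-1.8673  r=-0.7227  x^+=-2.2734  v^+=-2.0544  a^+=-0.8371
step 4: x_pred=-4.9509  r=6.7909  x^+=-1.1344  v^+=0.1724  a^+=-0.4100

x_post = -1.1344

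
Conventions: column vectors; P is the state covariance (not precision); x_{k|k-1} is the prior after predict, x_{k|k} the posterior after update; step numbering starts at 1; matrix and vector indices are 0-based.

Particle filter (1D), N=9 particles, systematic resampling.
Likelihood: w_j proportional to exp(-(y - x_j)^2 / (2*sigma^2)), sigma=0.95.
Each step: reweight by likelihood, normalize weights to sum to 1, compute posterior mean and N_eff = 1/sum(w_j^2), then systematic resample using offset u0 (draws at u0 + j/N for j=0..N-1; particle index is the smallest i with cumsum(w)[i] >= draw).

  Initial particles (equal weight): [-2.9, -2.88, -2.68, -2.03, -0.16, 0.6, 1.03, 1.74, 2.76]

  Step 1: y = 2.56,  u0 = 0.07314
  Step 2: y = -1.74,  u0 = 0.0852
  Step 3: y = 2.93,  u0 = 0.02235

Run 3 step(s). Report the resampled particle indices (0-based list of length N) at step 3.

resampled_idx = [0, 1, 2, 4, 5, 6, 7, 8, 8]

step 1: w=[0.0000, 0.0000, 0.0000, 0.0000, 0.0080, 0.0573, 0.1317, 0.3319, 0.4711]  mean=2.0465  Neff=2.8346  idx=[6, 6, 7, 7, 7, 8, 8, 8, 8]
step 2: w=[0.4424, 0.4424, 0.0379, 0.0379, 0.0379, 0.0004, 0.0004, 0.0004, 0.0004]  mean=1.1135  Neff=2.5271  idx=[0, 0, 0, 0, 1, 1, 1, 1, 4]
step 3: w=[0.0879, 0.0879, 0.0879, 0.0879, 0.0879, 0.0879, 0.0879, 0.0879, 0.2965]  mean=1.2405  Neff=6.6765  idx=[0, 1, 2, 4, 5, 6, 7, 8, 8]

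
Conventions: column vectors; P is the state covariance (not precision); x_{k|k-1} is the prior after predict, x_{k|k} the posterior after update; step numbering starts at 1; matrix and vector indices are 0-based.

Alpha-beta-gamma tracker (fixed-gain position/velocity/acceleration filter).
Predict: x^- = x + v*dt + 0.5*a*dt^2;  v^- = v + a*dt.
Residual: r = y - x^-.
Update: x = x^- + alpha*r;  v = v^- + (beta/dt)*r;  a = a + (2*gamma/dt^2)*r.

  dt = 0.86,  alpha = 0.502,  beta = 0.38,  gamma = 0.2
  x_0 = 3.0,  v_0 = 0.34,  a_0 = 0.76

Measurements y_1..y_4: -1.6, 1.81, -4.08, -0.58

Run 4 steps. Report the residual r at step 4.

resid = 5.9595

step 1: x_pred=3.5734  r=-5.1734  x^+=0.9764  v^+=-1.2923  a^+=-2.0380
step 2: x_pred=-0.8887  r=2.6987  x^+=0.4661  v^+=-1.8526  a^+=-0.5784
step 3: x_pred=-1.3410  r=-2.7390  x^+=-2.7160  v^+=-3.5602  a^+=-2.0598
step 4: x_pred=-6.5395  r=5.9595  x^+=-3.5478  v^+=-2.6984  a^+=1.1633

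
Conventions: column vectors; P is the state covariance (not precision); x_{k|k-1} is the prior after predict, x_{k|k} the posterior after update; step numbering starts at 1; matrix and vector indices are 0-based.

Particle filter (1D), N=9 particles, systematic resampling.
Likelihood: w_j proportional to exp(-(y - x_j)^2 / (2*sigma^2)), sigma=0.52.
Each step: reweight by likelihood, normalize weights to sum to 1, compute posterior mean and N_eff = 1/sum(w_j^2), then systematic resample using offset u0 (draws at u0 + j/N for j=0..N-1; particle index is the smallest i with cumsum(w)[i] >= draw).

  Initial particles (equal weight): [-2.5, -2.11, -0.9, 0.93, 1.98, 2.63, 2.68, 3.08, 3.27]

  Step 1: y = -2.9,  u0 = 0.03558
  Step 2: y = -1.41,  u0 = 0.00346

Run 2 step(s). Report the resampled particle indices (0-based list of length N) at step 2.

resampled_idx = [0, 1, 3, 5, 6, 6, 7, 7, 8]

step 1: w=[0.7019, 0.2975, 0.0006, 0.0000, 0.0000, 0.0000, 0.0000, 0.0000, 0.0000]  mean=-2.3830  Neff=1.7207  idx=[0, 0, 0, 0, 0, 0, 1, 1, 1]
step 2: w=[0.0591, 0.0591, 0.0591, 0.0591, 0.0591, 0.0591, 0.2150, 0.2150, 0.2150]  mean=-2.2484  Neff=6.2609  idx=[0, 1, 3, 5, 6, 6, 7, 7, 8]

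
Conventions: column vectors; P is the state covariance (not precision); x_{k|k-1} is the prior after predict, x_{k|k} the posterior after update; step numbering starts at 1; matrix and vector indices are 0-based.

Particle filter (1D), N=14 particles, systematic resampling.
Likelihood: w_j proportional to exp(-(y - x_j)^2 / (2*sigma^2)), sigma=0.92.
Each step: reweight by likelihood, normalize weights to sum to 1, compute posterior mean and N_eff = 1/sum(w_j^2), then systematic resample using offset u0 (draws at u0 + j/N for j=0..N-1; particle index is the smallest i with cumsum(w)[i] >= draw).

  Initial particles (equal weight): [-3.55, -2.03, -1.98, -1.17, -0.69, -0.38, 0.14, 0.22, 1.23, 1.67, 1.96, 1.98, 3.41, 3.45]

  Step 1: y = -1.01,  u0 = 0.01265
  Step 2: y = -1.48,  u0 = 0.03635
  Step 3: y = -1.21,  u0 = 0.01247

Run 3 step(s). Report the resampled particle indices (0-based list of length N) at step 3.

resampled_idx = [0, 1, 2, 3, 4, 5, 6, 7, 7, 8, 9, 10, 11, 12]

step 1: w=[0.0046, 0.1127, 0.1196, 0.2053, 0.1962, 0.1649, 0.0954, 0.0853, 0.0108, 0.0030, 0.0011, 0.0011, 0.0000, 0.0000]  mean=-0.8655  Neff=6.6060  idx=[1, 1, 2, 2, 3, 3, 3, 4, 4, 5, 5, 5, 6, 7]
step 2: w=[0.0882, 0.0882, 0.0910, 0.0910, 0.0997, 0.0997, 0.0997, 0.0730, 0.0730, 0.0516, 0.0516, 0.0516, 0.0224, 0.0191]  mean=-1.2209  Neff=12.2730  idx=[0, 1, 2, 2, 3, 4, 5, 5, 6, 7, 8, 9, 10, 12]
step 3: w=[0.0621, 0.0621, 0.0650, 0.0650, 0.0650, 0.0922, 0.0922, 0.0922, 0.0922, 0.0787, 0.0787, 0.0615, 0.0615, 0.0315]  mean=-1.2209  Neff=13.2695  idx=[0, 1, 2, 3, 4, 5, 6, 7, 7, 8, 9, 10, 11, 12]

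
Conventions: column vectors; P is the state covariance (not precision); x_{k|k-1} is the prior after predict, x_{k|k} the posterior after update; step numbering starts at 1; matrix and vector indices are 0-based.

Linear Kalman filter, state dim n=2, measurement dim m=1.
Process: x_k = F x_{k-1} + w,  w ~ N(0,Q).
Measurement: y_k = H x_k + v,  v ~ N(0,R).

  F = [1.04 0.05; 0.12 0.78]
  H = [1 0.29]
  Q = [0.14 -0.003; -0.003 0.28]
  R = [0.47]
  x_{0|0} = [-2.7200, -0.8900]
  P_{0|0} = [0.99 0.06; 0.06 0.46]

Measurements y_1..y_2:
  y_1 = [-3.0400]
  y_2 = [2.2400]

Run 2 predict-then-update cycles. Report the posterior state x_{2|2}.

step 1: x^-=[-2.8733, -1.0206]  P^-=[1.2182 0.1875; 0.1875 0.5854]  S=[1.8462]  K=[0.6893; 0.1935]  nu=[0.1293]  x^+=[-2.7842, -0.9956]  P^+=[0.3410 -0.0587; -0.0587 0.5162]
step 2: x^-=[-2.9453, -1.1107]  P^-=[0.5040 0.0117; 0.0117 0.5880]  S=[1.0302]  K=[0.4925; 0.1768]  nu=[5.5074]  x^+=[-0.2329, -0.1367]  P^+=[0.2541 -0.0781; -0.0781 0.5558]

x_post = [-0.2329, -0.1367]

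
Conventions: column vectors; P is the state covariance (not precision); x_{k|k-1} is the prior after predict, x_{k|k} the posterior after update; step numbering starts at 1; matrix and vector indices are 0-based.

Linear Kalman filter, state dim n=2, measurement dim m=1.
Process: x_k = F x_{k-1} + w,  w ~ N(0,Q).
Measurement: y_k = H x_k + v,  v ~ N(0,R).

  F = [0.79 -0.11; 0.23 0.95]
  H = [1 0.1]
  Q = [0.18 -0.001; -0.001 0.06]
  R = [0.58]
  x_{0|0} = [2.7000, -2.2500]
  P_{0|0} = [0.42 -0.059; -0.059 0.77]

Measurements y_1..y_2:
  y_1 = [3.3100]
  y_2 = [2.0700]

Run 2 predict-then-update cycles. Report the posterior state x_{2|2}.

x_post = [2.3157, -0.7561]

step 1: x^-=[2.3805, -1.5165]  P^-=[0.4617 -0.0479; -0.0479 0.7514]  S=[1.0396]  K=[0.4395; 0.0262]  nu=[1.0811]  x^+=[2.8557, -1.4882]  P^+=[0.2609 -0.0599; -0.0599 0.7506]
step 2: x^-=[2.4197, -0.7570]  P^-=[0.3623 -0.0755; -0.0755 0.7251]  S=[0.9345]  K=[0.3796; -0.0032]  nu=[-0.2740]  x^+=[2.3157, -0.7561]  P^+=[0.2276 -0.0743; -0.0743 0.7251]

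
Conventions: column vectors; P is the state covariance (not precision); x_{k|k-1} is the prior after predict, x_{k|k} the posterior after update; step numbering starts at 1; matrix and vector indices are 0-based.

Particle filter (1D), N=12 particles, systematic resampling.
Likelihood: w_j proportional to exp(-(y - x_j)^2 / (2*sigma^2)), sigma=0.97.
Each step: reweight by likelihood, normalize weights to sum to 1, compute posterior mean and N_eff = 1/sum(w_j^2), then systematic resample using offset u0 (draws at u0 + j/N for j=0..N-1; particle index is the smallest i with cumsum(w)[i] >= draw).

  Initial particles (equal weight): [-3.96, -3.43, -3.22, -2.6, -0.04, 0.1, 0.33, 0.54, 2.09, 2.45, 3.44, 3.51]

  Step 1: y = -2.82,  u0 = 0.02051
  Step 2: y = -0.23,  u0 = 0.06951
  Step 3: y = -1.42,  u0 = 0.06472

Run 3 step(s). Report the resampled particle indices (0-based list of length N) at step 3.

resampled_idx = [2, 3, 4, 5, 5, 6, 7, 8, 9, 10, 10, 11]

step 1: w=[0.1542, 0.2525, 0.2826, 0.2999, 0.0051, 0.0033, 0.0016, 0.0008, 0.0000, 0.0000, 0.0000, 0.0000]  mean=-3.1656  Neff=3.8849  idx=[0, 0, 1, 1, 1, 2, 2, 2, 2, 3, 3, 3]
step 2: w=[0.0031, 0.0031, 0.0216, 0.0216, 0.0216, 0.0431, 0.0431, 0.0431, 0.0431, 0.2522, 0.2522, 0.2522]  mean=-2.7691  Neff=5.0093  idx=[4, 6, 8, 9, 9, 9, 10, 10, 10, 11, 11, 11]
step 3: w=[0.0245, 0.0375, 0.0375, 0.1001, 0.1001, 0.1001, 0.1001, 0.1001, 0.1001, 0.1001, 0.1001, 0.1001]  mean=-2.6668  Neff=10.6933  idx=[2, 3, 4, 5, 5, 6, 7, 8, 9, 10, 10, 11]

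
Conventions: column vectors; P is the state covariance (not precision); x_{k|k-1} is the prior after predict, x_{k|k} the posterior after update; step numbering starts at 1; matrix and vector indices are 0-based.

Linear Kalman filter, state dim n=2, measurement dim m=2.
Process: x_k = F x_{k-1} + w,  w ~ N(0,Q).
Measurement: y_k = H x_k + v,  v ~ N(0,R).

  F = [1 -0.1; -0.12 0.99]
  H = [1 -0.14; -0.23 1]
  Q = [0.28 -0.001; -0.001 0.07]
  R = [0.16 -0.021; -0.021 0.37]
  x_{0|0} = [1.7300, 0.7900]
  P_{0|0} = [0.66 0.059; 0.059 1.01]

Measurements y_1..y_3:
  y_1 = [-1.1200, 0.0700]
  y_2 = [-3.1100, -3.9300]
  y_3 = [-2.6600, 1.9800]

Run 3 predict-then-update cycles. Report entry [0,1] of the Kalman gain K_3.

K[0,1] = 0.0152

step 1: x^-=[1.6510, 0.5745]  P^-=[0.9383 -0.1211; -0.1211 1.0554]  S=[1.1529 -0.5095; -0.5095 1.5307]  K=[0.8575 0.0653; 0.0933 0.7387]  nu=[-2.6906, -0.1248]  x^+=[-0.6642, 0.2313]  P^+=[0.1412 0.0387; 0.0387 0.2803]
step 2: x^-=[-0.6873, 0.3087]  P^-=[0.4163 -0.0070; -0.0070 0.3375]  S=[0.5849 -0.1712; -0.1712 0.7328]  K=[0.7218 0.0285; 0.0459 0.4735]  nu=[-2.3795, -4.3967]  x^+=[-2.5299, -1.8826]  P^+=[0.1180 0.0225; 0.0225 0.1794]
step 3: x^-=[-2.3416, -1.5602]  P^-=[0.3953 -0.0104; -0.0104 0.2422]  S=[0.5630 -0.1565; -0.1565 0.6379]  K=[0.7090 0.0152; 0.0300 0.3908]  nu=[-0.5368, 3.0016]  x^+=[-2.6766, -0.4033]  P^+=[0.1155 0.0173; 0.0173 0.1479]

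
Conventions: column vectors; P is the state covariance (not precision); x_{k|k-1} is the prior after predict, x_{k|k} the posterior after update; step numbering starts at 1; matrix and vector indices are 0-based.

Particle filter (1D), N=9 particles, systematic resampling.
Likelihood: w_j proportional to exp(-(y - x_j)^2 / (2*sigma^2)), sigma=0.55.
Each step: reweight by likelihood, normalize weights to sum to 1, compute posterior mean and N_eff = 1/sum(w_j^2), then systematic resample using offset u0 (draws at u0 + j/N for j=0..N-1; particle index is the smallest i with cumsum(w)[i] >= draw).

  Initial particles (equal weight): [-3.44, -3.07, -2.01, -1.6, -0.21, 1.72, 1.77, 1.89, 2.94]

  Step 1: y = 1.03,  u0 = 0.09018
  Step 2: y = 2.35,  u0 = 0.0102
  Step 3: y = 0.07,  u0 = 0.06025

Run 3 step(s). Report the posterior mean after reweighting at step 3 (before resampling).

step 1: w=[0.0000, 0.0000, 0.0000, 0.0000, 0.0637, 0.3685, 0.3274, 0.2384, 0.0019]  mean=1.6562  Neff=3.2907  idx=[5, 5, 5, 5, 6, 6, 6, 7, 7]
step 2: w=[0.0997, 0.0997, 0.0997, 0.0997, 0.1102, 0.1102, 0.1102, 0.1354, 0.1354]  mean=1.7826  Neff=8.8640  idx=[0, 1, 2, 3, 4, 5, 6, 7, 8]
step 3: w=[0.1423, 0.1423, 0.1423, 0.1423, 0.1079, 0.1079, 0.1079, 0.0537, 0.0537]  mean=1.7544  Neff=8.2218  idx=[0, 1, 1, 2, 3, 4, 5, 6, 8]

post_mean = 1.7544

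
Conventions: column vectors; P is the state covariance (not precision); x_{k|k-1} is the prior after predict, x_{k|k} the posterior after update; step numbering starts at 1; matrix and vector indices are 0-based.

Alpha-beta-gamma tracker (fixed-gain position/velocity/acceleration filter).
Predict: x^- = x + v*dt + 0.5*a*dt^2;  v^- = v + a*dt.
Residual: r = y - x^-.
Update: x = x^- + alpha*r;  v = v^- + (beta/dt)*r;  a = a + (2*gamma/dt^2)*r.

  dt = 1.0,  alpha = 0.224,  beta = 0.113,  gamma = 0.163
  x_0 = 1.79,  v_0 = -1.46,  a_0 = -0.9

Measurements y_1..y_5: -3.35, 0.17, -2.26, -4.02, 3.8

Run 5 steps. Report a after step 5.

step 1: x_pred=-0.1200  r=-3.2300  x^+=-0.8435  v^+=-2.7250  a^+=-1.9530
step 2: x_pred=-4.5450  r=4.7150  x^+=-3.4888  v^+=-4.1452  a^+=-0.4159
step 3: x_pred=-7.8420  r=5.5820  x^+=-6.5916  v^+=-3.9303  a^+=1.4038
step 4: x_pred=-9.8200  r=5.8000  x^+=-8.5208  v^+=-1.8711  a^+=3.2946
step 5: x_pred=-8.7446  r=12.5446  x^+=-5.9346  v^+=2.8411  a^+=7.3842

a_post = 7.3842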